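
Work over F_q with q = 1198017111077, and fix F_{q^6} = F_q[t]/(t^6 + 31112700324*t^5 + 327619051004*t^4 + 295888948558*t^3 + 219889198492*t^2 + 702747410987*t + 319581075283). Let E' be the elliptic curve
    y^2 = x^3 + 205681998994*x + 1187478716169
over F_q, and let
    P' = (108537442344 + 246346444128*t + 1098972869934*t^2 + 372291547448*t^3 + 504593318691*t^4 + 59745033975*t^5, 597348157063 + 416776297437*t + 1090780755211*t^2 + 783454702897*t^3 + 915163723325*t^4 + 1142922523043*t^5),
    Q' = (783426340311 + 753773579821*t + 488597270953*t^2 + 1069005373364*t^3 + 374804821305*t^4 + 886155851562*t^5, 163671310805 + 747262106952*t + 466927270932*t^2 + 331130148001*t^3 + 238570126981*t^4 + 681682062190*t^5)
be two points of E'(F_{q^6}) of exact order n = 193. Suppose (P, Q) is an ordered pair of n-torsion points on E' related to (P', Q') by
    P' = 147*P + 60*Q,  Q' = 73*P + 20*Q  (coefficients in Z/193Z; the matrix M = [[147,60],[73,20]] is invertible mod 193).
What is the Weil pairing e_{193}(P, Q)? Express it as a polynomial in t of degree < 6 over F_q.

521594899011 + 1149027338753*t + 139789837134*t^2 + 996140038780*t^3 + 61914708292*t^4 + 806329301330*t^5

e_{193}(aP+bQ,cP+dQ) = e_{193}(P,Q)^(ad-bc); with (a,b,c,d)=(147,60,73,20) this gives the det-193 law.
Hence e(P,Q) = e(P',Q')^{13} where 13 = 104^{-1} mod 193.
Double-and-add over 11000001: 8-1 doublings, 3-1 additions; each step l_{T,T}/v_{2T} or l_{T,P'}/v at Q'+S for random S.
e_{193}(P',Q') = 1078373070880 + 779099387992*t + 585904756885*t^2 + 586180399892*t^3 + 5932668893*t^4 + 875526817253*t^5.
Thus e_{193}(P,Q) = 521594899011 + 1149027338753*t + 139789837134*t^2 + 996140038780*t^3 + 61914708292*t^4 + 806329301330*t^5.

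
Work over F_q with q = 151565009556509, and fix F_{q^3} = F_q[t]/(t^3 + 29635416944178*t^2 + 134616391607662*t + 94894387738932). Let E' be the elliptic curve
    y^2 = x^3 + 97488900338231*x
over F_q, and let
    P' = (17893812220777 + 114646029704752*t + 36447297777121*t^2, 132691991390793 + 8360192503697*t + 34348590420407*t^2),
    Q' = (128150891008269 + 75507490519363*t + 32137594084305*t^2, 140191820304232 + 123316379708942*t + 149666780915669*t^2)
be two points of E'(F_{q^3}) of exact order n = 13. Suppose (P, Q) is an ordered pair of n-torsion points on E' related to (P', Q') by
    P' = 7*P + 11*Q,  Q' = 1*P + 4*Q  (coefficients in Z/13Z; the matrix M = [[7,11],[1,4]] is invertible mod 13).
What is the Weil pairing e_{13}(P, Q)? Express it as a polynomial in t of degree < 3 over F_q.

e_{13}(aP+bQ,cP+dQ) = e_{13}(P,Q)^(ad-bc); with (a,b,c,d)=(7,11,1,4) this gives the det-13 law.
7*4 - 11*1 = 17; reduced mod 13: det = 4, inverse 10.
Run Miller on y^2=x^3+97488900338231*x over F_{151565009556509}: ladder 1101 (4 bits); e = f_P(D_Q)/f_Q(D_P).
f_P(D_Q)/f_Q(D_P) = 16551815781536 + 94979614043644*t + 870291807632*t^2.
Raise to 10: e(P,Q) = 117721627418002 + 65550949247974*t + 4137307924514*t^2 in mu_{13}.

117721627418002 + 65550949247974*t + 4137307924514*t^2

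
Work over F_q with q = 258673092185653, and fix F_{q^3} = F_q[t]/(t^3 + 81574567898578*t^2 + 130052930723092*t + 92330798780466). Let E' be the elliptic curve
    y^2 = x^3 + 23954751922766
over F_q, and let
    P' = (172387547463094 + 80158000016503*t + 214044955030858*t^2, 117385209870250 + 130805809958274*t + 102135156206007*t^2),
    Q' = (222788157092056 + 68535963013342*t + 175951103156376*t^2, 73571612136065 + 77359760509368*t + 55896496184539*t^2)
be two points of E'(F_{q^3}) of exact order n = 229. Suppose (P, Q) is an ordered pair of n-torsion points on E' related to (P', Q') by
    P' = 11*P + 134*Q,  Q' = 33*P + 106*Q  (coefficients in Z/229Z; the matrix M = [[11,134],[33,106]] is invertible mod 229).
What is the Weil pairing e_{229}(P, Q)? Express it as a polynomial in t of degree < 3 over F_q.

186124999334759 + 101222650185387*t + 106178408398545*t^2

Since e_{229}(P,P)=e_{229}(Q,Q)=1 and e_{229}(Q,P)=e_{229}(P,Q)^{-1}, expanding e_{229}(11*P + 134*Q,33*P + 106*Q) leaves e(P,Q)^det(M).
Inverting 179 mod 229: 87. Thus e_{229}(P,Q) = e(P',Q')^{87}.
Run Miller on y^2=x^3+23954751922766 over F_{258673092185653}: ladder 11100101 (8 bits); e = f_P(D_Q)/f_Q(D_P).
e_{229}(P',Q') = 244525623372774 + 179300657326932*t + 171453503337030*t^2.
e_{229}(P,Q) = (244525623372774 + 179300657326932*t + 171453503337030*t^2)^{87} = 186124999334759 + 101222650185387*t + 106178408398545*t^2.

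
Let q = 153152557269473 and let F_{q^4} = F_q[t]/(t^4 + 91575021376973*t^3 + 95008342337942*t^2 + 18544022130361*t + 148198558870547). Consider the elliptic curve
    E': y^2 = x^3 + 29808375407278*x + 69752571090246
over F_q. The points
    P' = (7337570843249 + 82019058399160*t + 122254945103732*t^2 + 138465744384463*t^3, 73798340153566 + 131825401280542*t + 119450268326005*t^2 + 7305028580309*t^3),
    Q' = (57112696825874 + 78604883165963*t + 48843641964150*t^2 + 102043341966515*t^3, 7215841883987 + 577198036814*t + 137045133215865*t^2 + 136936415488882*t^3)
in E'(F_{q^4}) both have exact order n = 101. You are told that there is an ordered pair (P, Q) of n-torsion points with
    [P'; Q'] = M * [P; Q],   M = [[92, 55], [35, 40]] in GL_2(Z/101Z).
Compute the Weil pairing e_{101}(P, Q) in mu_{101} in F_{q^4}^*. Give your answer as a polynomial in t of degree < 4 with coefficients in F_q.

e_{101} is bilinear + alternating on E[101], so e_{101}(92*P + 55*Q, 35*P + 40*Q) = e_{101}(P,Q)^(92*40-55*35).
det(M) mod 101 = 38; its inverse in (Z/101)^* is 8 (check: 38*8 mod 101 = 1).
Run Miller on y^2=x^3+29808375407278*x+69752571090246 over F_{153152557269473}: ladder 1100101 (7 bits); e = f_P(D_Q)/f_Q(D_P).
Result: e(P',Q') = 121956021052797 + 13492688635805*t + 9704220260053*t^2 + 56549829364698*t^3.
(121956021052797 + 13492688635805*t + 9704220260053*t^2 + 56549829364698*t^3)^{8} mod (153152557269473,f) = 87953028714562 + 49059696744252*t + 113159745215560*t^2 + 25106948023052*t^3.

87953028714562 + 49059696744252*t + 113159745215560*t^2 + 25106948023052*t^3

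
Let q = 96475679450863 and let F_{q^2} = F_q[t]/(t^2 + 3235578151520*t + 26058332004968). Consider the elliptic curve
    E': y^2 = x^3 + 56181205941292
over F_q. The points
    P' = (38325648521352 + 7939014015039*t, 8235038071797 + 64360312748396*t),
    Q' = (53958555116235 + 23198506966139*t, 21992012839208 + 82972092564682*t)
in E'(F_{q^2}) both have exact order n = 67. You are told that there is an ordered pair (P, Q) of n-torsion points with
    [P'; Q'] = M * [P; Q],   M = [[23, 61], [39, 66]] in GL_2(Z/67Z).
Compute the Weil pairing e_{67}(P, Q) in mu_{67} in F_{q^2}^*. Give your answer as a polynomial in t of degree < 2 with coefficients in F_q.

52572857911992 + 35327343499120*t

The 67-Weil pairing on E[67] over F_{96475679450863} is alternating-bilinear: e_{67}(P',Q') = e_{67}(P,Q)^det(M).
23*66 - 61*39 = -861; reduced mod 67: det = 10, inverse 47.
Double-and-add over 1000011: 7-1 doublings, 3-1 additions; each step l_{T,T}/v_{2T} or l_{T,P'}/v at Q'+S for random S.
The quotient is 31269756105042 + 43581420434600*t.
e_{67}(P,Q) = (31269756105042 + 43581420434600*t)^{47} = 52572857911992 + 35327343499120*t.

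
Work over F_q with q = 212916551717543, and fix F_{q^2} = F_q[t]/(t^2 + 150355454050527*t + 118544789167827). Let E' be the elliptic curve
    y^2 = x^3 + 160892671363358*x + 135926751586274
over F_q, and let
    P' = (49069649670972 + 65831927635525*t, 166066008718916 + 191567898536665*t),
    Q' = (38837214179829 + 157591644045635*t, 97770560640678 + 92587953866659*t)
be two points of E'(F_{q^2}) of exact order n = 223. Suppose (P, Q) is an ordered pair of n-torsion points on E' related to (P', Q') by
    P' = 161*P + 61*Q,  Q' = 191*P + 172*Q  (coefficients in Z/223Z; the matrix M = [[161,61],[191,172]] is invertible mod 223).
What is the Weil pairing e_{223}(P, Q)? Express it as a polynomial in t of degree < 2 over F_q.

Under M = [[161,61],[191,172]] in GL_2(Z/223), e_{223}(P',Q') = e_{223}(P,Q)^(161*172-61*191 mod 223).
Inverting 208 mod 223: 104. Thus e_{223}(P,Q) = e(P',Q')^{104}.
Build f_{223,P'} and f_{223,Q'} via the 8-bit ladder of 223=11011111_2; evaluate at shifted divisors; quotient in F_{212916551717543^2}.
So e_{223}(P',Q') = 98836910272791 + 153428923068846*t.
Finally e_{223}(P,Q) = 18957139760625 + 11949165819684*t.

18957139760625 + 11949165819684*t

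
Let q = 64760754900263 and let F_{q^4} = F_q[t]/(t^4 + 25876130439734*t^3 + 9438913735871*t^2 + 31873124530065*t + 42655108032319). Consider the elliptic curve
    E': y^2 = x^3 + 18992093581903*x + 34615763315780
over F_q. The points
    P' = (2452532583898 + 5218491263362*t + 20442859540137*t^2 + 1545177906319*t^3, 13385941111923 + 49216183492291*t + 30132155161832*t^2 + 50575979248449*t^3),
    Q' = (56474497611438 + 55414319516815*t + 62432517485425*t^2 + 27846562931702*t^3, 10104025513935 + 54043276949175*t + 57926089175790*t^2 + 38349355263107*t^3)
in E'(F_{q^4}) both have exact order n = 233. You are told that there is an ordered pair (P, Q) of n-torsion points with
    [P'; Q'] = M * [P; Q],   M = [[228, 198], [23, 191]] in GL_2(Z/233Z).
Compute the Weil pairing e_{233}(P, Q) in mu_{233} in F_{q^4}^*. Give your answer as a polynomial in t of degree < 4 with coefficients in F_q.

e_{233} is bilinear + alternating on E[233], so e_{233}(228*P + 198*Q, 23*P + 191*Q) = e_{233}(P,Q)^(228*191-198*23).
Inverting 83 mod 233: 73. Thus e_{233}(P,Q) = e(P',Q')^{73}.
Build f_{233,P'} and f_{233,Q'} via the 8-bit ladder of 233=11101001_2; evaluate at shifted divisors; quotient in F_{64760754900263^4}.
The quotient is 8183724483931 + 48632285964924*t + 52922680377609*t^2 + 18203686869356*t^3.
Thus e_{233}(P,Q) = 46147683901328 + 23431367494042*t + 36996359390517*t^2 + 47006626556587*t^3.

46147683901328 + 23431367494042*t + 36996359390517*t^2 + 47006626556587*t^3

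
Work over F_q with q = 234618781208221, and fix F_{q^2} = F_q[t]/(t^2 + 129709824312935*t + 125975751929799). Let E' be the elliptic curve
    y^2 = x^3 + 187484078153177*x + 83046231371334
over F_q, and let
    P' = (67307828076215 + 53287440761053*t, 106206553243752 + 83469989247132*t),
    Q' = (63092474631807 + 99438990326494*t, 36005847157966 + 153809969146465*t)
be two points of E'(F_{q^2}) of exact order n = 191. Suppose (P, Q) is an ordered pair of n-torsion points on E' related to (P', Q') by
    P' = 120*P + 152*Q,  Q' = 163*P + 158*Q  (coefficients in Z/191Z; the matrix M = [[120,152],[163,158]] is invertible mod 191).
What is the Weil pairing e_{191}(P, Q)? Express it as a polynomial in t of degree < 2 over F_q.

17491081612195 + 140313088478653*t

Under M = [[120,152],[163,158]] in GL_2(Z/191), e_{191}(P',Q') = e_{191}(P,Q)^(120*158-152*163 mod 191).
So e_{191}(P,Q) = e_{191}(P',Q')^{171}, since 105*171 = 1 mod 191.
Run Miller on y^2=x^3+187484078153177*x+83046231371334 over F_{234618781208221}: ladder 10111111 (8 bits); e = f_P(D_Q)/f_Q(D_P).
So e_{191}(P',Q') = 212732574394559 + 44162132103238*t.
Finally e_{191}(P,Q) = 17491081612195 + 140313088478653*t.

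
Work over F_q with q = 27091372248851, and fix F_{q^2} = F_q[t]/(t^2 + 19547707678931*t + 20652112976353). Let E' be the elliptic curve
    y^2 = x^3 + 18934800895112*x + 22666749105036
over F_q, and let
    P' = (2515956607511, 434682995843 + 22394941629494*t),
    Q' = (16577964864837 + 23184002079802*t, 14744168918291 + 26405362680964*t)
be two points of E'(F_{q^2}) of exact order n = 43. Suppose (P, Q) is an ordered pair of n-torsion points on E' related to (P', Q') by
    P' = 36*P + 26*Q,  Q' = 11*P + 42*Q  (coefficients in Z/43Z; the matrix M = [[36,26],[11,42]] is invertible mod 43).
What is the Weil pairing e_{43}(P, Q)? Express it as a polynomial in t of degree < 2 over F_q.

23535149529528 + 23434604612631*t

Alternating bilinearity on E[43] (values in mu_{43} in F_{27091372248851^2}) gives e(P',Q') = e(P,Q)^det(M).
Hence e(P,Q) = e(P',Q')^{2} where 2 = 22^{-1} mod 43.
n = 43 = (101011)_2 (6 bits, wt 4); accumulate f_{43,P'}(Q'+S)/f_{43,P'}(S) along the 5-step ladder.
Miller gives e_{43}(P',Q') = 18783246323286 + 17009330211276*t in F_{27091372248851^2}.
(18783246323286 + 17009330211276*t)^{2} mod (27091372248851,f) = 23535149529528 + 23434604612631*t.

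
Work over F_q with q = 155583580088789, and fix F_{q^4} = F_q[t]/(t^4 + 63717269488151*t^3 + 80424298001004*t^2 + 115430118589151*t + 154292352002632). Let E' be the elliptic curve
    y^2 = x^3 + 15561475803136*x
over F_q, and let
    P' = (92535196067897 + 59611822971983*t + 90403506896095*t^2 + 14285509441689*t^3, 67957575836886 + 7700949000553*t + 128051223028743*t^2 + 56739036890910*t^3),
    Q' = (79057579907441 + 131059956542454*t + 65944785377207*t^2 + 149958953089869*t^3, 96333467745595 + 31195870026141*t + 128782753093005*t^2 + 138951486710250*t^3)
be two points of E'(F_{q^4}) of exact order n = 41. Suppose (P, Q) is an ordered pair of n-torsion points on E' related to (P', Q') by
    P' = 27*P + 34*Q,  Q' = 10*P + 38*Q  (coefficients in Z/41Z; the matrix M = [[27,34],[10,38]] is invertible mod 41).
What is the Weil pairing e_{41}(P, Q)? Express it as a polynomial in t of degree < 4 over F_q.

95903119511580 + 147727448830720*t + 41489866595359*t^2 + 18653735675007*t^3

The 41-Weil pairing on E[41] over F_{155583580088789} is alternating-bilinear: e_{41}(P',Q') = e_{41}(P,Q)^det(M).
det(M) mod 41 = 30; its inverse in (Z/41)^* is 26 (check: 30*26 mod 41 = 1).
Double-and-add over 101001: 6-1 doublings, 3-1 additions; each step l_{T,T}/v_{2T} or l_{T,P'}/v at Q'+S for random S.
f_P(D_Q)/f_Q(D_P) = 77430098786416 + 68452213370889*t + 95275803710363*t^2 + 79534989938566*t^3.
(77430098786416 + 68452213370889*t + 95275803710363*t^2 + 79534989938566*t^3)^{26} mod (155583580088789,f) = 95903119511580 + 147727448830720*t + 41489866595359*t^2 + 18653735675007*t^3.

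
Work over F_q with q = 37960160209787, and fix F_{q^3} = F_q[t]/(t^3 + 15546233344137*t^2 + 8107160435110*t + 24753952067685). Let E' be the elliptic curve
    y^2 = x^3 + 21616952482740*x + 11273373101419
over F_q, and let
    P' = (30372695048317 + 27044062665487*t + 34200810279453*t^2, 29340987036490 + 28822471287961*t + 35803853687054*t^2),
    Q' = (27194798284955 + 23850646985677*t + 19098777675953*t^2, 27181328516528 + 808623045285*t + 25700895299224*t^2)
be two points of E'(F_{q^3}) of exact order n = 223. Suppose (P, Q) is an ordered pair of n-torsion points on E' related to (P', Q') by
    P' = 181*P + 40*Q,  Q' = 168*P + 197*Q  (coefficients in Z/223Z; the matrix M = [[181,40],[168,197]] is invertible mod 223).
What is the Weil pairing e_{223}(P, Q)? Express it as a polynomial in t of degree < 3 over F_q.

29379445913231 + 4081460719426*t + 25379155858957*t^2

e_{223} is bilinear + alternating on E[223], so e_{223}(181*P + 40*Q, 168*P + 197*Q) = e_{223}(P,Q)^(181*197-40*168).
181*197 - 40*168 = 28937; reduced mod 223: det = 170, inverse 122.
Double-and-add over 11011111: 8-1 doublings, 7-1 additions; each step l_{T,T}/v_{2T} or l_{T,P'}/v at Q'+S for random S.
The quotient is 28235518179855 + 35484438369389*t + 36197114570140*t^2.
Finally e_{223}(P,Q) = 29379445913231 + 4081460719426*t + 25379155858957*t^2.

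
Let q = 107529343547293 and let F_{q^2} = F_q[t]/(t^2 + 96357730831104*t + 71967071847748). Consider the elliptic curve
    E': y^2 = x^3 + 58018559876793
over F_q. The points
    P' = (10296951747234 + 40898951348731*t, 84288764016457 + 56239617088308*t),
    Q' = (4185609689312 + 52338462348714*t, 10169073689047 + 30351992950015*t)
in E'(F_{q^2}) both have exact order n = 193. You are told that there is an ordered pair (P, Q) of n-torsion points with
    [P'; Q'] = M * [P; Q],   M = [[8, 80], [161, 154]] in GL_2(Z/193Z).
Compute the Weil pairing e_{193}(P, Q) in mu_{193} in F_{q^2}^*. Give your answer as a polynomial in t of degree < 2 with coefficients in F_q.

Alternating bilinearity on E[193] (values in mu_{193} in F_{107529343547293^2}) gives e(P',Q') = e(P,Q)^det(M).
8*154 - 80*161 = -11648; reduced mod 193: det = 125, inverse 105.
Run Miller on y^2=x^3+58018559876793 over F_{107529343547293}: ladder 11000001 (8 bits); e = f_P(D_Q)/f_Q(D_P).
Miller gives e_{193}(P',Q') = 95863022394771 + 17366971869087*t in F_{107529343547293^2}.
e_{193}(P,Q) = (95863022394771 + 17366971869087*t)^{105} = 77933401431823 + 24713394492102*t.

77933401431823 + 24713394492102*t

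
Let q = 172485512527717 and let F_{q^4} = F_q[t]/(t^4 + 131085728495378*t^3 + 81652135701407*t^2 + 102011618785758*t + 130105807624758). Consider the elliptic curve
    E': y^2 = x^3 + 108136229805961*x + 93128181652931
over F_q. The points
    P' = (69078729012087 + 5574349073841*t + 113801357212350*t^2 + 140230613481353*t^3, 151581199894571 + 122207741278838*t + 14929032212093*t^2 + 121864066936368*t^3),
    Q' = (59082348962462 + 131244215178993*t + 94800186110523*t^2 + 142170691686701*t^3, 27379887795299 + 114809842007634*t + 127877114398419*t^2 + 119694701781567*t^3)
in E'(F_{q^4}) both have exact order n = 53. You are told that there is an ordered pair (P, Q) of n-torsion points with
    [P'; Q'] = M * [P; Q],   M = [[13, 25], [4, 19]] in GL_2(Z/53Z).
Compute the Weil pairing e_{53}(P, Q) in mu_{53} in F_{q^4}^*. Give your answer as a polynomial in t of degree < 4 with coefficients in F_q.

151115693746605 + 40376050436728*t + 87020437056114*t^2 + 124219657237810*t^3

Alternating bilinearity on E[53] (values in mu_{53} in F_{172485512527717^4}) gives e(P',Q') = e(P,Q)^det(M).
det M = 13*19 - 25*4 = 147 = 41 (mod 53); 41^{-1} = 22 (mod 53).
Miller loop for e_{53} over F_{172485512527717^4}: bits of 53 = 110101; 5 double steps + 3 add steps, l/v at each.
Result: e(P',Q') = 10232592863485 + 24247711455654*t + 90476753529372*t^2 + 86827269085532*t^3.
Finally e_{53}(P,Q) = 151115693746605 + 40376050436728*t + 87020437056114*t^2 + 124219657237810*t^3.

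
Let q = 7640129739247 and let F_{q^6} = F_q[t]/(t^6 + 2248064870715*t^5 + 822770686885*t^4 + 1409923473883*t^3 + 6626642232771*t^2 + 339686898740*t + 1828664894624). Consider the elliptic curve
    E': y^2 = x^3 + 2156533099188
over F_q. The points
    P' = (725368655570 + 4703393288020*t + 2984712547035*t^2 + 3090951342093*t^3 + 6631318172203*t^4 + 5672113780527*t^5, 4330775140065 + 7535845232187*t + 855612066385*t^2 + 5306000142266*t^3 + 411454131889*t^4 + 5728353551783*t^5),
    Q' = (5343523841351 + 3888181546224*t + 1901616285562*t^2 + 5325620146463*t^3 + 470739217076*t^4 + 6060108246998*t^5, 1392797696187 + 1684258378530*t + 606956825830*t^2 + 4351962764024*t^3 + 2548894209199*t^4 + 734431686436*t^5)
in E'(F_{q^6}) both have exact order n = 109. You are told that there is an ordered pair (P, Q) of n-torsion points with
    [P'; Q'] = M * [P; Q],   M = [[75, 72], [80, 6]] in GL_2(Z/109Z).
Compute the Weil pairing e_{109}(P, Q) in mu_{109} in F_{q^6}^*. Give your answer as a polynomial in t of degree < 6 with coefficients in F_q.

e_{109}(aP+bQ,cP+dQ) = e_{109}(P,Q)^(ad-bc); with (a,b,c,d)=(75,72,80,6) this gives the det-109 law.
det M = 75*6 - 72*80 = -5310 = 31 (mod 109); 31^{-1} = 102 (mod 109).
Miller loop for e_{109} over F_{7640129739247^6}: bits of 109 = 1101101; 6 double steps + 4 add steps, l/v at each.
So e_{109}(P',Q') = 2184708047709 + 1966645773628*t + 242791360802*t^2 + 3943166301329*t^3 + 1137742820480*t^4 + 3002012423770*t^5.
e_{109}(P,Q) = (2184708047709 + 1966645773628*t + 242791360802*t^2 + 3943166301329*t^3 + 1137742820480*t^4 + 3002012423770*t^5)^{102} = 1615280740302 + 3344254479124*t + 4317903909268*t^2 + 1319677006673*t^3 + 845963411503*t^4 + 5245338341314*t^5.

1615280740302 + 3344254479124*t + 4317903909268*t^2 + 1319677006673*t^3 + 845963411503*t^4 + 5245338341314*t^5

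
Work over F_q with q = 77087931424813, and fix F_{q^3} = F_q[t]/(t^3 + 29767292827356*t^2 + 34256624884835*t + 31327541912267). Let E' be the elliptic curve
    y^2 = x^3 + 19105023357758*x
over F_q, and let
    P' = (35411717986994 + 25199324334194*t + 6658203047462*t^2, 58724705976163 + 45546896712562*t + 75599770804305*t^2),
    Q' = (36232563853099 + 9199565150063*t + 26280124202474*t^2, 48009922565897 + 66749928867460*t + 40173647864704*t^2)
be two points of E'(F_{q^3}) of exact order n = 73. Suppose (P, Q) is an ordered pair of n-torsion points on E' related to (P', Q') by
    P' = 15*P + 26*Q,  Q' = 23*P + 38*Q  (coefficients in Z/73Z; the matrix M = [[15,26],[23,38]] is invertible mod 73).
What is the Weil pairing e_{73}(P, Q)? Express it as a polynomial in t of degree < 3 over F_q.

Alternating bilinearity on E[73] (values in mu_{73} in F_{77087931424813^3}) gives e(P',Q') = e(P,Q)^det(M).
Inverting 45 mod 73: 13. Thus e_{73}(P,Q) = e(P',Q')^{13}.
Double-and-add over 1001001: 7-1 doublings, 3-1 additions; each step l_{T,T}/v_{2T} or l_{T,P'}/v at Q'+S for random S.
f_P(D_Q)/f_Q(D_P) = 47253363110585 + 11108974554486*t + 2625240088981*t^2.
Thus e_{73}(P,Q) = 18750217563423 + 29068554210428*t + 9436128548120*t^2.

18750217563423 + 29068554210428*t + 9436128548120*t^2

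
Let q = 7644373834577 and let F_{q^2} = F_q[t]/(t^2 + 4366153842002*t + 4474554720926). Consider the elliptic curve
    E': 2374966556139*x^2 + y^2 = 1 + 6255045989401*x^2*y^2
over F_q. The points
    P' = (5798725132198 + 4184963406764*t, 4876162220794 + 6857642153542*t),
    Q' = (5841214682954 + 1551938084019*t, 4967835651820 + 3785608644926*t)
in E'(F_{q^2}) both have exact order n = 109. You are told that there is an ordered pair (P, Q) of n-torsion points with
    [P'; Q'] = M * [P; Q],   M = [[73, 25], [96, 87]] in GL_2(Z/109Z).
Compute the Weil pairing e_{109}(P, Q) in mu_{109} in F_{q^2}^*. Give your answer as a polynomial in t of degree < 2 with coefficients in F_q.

1235624334889 + 2889372287131*t

The 109-Weil pairing on E[109] over F_{7644373834577} is alternating-bilinear: e_{109}(P',Q') = e_{109}(P,Q)^det(M).
Inverting 27 mod 109: 105. Thus e_{109}(P,Q) = e(P',Q')^{105}.
Edwards a_E,d_E -> Montgomery A=6353169944346,B=2282591018484 -> Weierstrass 6055962882457,5665965961736 via alpha=6534584647308,beta=2852167058973.
Double-and-add over 1101101: 7-1 doublings, 5-1 additions; each step l_{T,T}/v_{2T} or l_{T,P'}/v at Q'+S for random S.
f_P(D_Q)/f_Q(D_P) = 6433960464661 + 3922295760279*t.
e_{109}(P,Q) = (6433960464661 + 3922295760279*t)^{105} = 1235624334889 + 2889372287131*t.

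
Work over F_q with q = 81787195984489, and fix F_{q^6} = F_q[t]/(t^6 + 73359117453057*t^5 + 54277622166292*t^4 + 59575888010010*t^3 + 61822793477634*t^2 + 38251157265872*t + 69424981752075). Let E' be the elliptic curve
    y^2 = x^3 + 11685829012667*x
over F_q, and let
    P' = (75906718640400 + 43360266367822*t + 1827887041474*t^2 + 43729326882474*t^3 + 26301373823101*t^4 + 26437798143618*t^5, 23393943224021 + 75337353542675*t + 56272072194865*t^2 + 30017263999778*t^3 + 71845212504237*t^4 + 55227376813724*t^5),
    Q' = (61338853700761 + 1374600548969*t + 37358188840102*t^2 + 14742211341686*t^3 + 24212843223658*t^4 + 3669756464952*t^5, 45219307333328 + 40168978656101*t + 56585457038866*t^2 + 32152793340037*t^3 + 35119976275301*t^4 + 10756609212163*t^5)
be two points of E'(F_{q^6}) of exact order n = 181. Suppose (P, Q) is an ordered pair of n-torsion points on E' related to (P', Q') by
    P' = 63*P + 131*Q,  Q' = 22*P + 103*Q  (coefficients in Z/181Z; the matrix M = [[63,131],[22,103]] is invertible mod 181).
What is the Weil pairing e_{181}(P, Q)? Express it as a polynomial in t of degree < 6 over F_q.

The 181-Weil pairing on E[181] over F_{81787195984489} is alternating-bilinear: e_{181}(P',Q') = e_{181}(P,Q)^det(M).
Inverting 168 mod 181: 167. Thus e_{181}(P,Q) = e(P',Q')^{167}.
Miller loop for e_{181} over F_{81787195984489^6}: bits of 181 = 10110101; 7 double steps + 4 add steps, l/v at each.
e_{181}(P',Q') = 62894358003561 + 54001474950606*t + 46406010407081*t^2 + 41925104080449*t^3 + 4330651560127*t^4 + 3902685070875*t^5.
Hence e(P,Q) = 74781447453490 + 67022290951249*t + 10564942604449*t^2 + 69432230993615*t^3 + 32639804393136*t^4 + 15519203736373*t^5 in F_{81787195984489^6}^*.

74781447453490 + 67022290951249*t + 10564942604449*t^2 + 69432230993615*t^3 + 32639804393136*t^4 + 15519203736373*t^5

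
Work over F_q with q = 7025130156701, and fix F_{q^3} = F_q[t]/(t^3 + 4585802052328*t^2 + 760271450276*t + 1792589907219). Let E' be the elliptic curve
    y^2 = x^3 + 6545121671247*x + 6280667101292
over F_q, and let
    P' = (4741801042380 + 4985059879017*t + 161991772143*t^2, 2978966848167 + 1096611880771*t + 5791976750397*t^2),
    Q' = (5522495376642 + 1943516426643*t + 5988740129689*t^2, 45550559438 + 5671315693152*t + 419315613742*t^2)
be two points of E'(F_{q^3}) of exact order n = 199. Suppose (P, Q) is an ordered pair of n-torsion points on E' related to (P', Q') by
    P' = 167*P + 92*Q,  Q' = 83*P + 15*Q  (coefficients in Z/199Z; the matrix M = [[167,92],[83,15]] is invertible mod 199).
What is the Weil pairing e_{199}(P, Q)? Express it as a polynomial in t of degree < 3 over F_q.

2805010252294 + 1765650569796*t + 3182474928971*t^2

The 199-Weil pairing on E[199] over F_{7025130156701} is alternating-bilinear: e_{199}(P',Q') = e_{199}(P,Q)^det(M).
det(M) mod 199 = 43; its inverse in (Z/199)^* is 162 (check: 43*162 mod 199 = 1).
8-bit Miller (11000111) on E'/F_{7025130156701} with a'=6545121671247, b'=6280667101292: accumulate tangent/chord ratios at Q'+S and P'+S'.
f_P(D_Q)/f_Q(D_P) = 6403195759850 + 6999108871765*t + 3366246106572*t^2.
Raise to 162: e(P,Q) = 2805010252294 + 1765650569796*t + 3182474928971*t^2 in mu_{199}.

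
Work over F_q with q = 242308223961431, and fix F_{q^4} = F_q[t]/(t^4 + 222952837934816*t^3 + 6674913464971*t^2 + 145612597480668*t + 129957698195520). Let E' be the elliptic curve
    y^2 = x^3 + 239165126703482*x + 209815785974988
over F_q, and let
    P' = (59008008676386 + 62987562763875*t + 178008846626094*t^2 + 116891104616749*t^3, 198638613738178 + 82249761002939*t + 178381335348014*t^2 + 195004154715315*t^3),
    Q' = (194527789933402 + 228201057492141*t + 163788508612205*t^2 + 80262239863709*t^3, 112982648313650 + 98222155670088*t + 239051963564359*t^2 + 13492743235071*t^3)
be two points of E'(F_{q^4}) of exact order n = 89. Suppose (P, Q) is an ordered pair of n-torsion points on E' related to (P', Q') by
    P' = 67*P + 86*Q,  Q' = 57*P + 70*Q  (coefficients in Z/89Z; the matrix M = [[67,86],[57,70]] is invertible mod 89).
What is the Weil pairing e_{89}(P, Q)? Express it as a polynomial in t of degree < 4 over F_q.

Since e_{89}(P,P)=e_{89}(Q,Q)=1 and e_{89}(Q,P)=e_{89}(P,Q)^{-1}, expanding e_{89}(67*P + 86*Q,57*P + 70*Q) leaves e(P,Q)^det(M).
Hence e(P,Q) = e(P',Q')^{34} where 34 = 55^{-1} mod 89.
7-bit Miller (1011001) on E'/F_{242308223961431} with a'=239165126703482, b'=209815785974988: accumulate tangent/chord ratios at Q'+S and P'+S'.
f_P(D_Q)/f_Q(D_P) = 94208930283236 + 50831335734137*t + 128013695791694*t^2 + 221187554230853*t^3.
e_{89}(P,Q) = (94208930283236 + 50831335734137*t + 128013695791694*t^2 + 221187554230853*t^3)^{34} = 222089035260014 + 166762421543810*t + 100192635996333*t^2 + 49716198761026*t^3.

222089035260014 + 166762421543810*t + 100192635996333*t^2 + 49716198761026*t^3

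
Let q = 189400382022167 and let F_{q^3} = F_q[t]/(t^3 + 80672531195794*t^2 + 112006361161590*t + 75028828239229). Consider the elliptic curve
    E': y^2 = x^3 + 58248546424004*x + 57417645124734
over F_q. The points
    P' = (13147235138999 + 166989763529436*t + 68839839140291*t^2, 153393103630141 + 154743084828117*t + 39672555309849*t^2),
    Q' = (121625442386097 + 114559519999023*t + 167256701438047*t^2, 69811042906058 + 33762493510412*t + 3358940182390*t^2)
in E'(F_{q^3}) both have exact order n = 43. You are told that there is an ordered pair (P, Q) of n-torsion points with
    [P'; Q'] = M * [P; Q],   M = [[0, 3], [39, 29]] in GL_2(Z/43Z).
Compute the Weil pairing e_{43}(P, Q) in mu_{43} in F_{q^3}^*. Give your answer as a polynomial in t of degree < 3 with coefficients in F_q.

16905719928204 + 135114163391423*t + 138810496048390*t^2

Since e_{43}(P,P)=e_{43}(Q,Q)=1 and e_{43}(Q,P)=e_{43}(P,Q)^{-1}, expanding e_{43}(3*Q,39*P + 29*Q) leaves e(P,Q)^det(M).
Hence e(P,Q) = e(P',Q')^{18} where 18 = 12^{-1} mod 43.
n = 43 = (101011)_2 (6 bits, wt 4); accumulate f_{43,P'}(Q'+S)/f_{43,P'}(S) along the 5-step ladder.
f_P(D_Q)/f_Q(D_P) = 113824156127096 + 165081479276790*t + 183734293822774*t^2.
(113824156127096 + 165081479276790*t + 183734293822774*t^2)^{18} mod (189400382022167,f) = 16905719928204 + 135114163391423*t + 138810496048390*t^2.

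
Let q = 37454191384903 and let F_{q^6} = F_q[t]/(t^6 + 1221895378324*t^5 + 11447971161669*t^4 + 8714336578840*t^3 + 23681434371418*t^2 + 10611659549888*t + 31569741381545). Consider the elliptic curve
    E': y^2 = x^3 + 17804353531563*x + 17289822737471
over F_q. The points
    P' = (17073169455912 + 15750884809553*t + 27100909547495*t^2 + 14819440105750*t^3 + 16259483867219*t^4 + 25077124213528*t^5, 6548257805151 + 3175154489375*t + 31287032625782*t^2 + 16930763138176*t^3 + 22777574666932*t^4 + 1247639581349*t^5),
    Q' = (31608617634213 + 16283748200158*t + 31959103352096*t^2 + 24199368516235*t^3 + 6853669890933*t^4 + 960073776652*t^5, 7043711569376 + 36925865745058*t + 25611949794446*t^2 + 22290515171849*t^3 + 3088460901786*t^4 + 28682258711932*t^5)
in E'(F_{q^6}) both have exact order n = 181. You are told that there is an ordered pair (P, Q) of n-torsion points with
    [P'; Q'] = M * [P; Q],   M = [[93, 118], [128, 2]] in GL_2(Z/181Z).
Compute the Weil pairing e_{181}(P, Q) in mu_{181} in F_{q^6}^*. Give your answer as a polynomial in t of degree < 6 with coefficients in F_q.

2942396363182 + 6786750372817*t + 19587699426397*t^2 + 36393495502954*t^3 + 8564791426739*t^4 + 37263615188726*t^5

e_{181} is bilinear + alternating on E[181], so e_{181}(93*P + 118*Q, 128*P + 2*Q) = e_{181}(P,Q)^(93*2-118*128).
Inverting 105 mod 181: 50. Thus e_{181}(P,Q) = e(P',Q')^{50}.
Build f_{181,P'} and f_{181,Q'} via the 8-bit ladder of 181=10110101_2; evaluate at shifted divisors; quotient in F_{37454191384903^6}.
e_{181}(P',Q') = 20079964343761 + 10766823538850*t + 23948864632082*t^2 + 8624911377578*t^3 + 10443429294822*t^4 + 3218950542362*t^5.
Hence e(P,Q) = 2942396363182 + 6786750372817*t + 19587699426397*t^2 + 36393495502954*t^3 + 8564791426739*t^4 + 37263615188726*t^5 in F_{37454191384903^6}^*.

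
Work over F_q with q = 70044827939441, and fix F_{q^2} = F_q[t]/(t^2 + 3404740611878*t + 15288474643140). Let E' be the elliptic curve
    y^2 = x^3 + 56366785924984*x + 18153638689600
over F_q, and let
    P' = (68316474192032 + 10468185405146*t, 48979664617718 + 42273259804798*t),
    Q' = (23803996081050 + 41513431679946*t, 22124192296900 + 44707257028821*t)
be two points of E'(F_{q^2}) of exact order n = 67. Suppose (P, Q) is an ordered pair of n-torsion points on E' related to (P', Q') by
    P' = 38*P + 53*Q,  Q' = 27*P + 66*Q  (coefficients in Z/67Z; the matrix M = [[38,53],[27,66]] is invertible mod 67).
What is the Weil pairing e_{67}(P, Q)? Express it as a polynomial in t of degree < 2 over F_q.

46924069494217 + 25674894135116*t

Under M = [[38,53],[27,66]] in GL_2(Z/67), e_{67}(P',Q') = e_{67}(P,Q)^(38*66-53*27 mod 67).
det M = 38*66 - 53*27 = 1077 = 5 (mod 67); 5^{-1} = 27 (mod 67).
Run Miller on y^2=x^3+56366785924984*x+18153638689600 over F_{70044827939441}: ladder 1000011 (7 bits); e = f_P(D_Q)/f_Q(D_P).
So e_{67}(P',Q') = 26165920849811 + 18843485378731*t.
e_{67}(P,Q) = (26165920849811 + 18843485378731*t)^{27} = 46924069494217 + 25674894135116*t.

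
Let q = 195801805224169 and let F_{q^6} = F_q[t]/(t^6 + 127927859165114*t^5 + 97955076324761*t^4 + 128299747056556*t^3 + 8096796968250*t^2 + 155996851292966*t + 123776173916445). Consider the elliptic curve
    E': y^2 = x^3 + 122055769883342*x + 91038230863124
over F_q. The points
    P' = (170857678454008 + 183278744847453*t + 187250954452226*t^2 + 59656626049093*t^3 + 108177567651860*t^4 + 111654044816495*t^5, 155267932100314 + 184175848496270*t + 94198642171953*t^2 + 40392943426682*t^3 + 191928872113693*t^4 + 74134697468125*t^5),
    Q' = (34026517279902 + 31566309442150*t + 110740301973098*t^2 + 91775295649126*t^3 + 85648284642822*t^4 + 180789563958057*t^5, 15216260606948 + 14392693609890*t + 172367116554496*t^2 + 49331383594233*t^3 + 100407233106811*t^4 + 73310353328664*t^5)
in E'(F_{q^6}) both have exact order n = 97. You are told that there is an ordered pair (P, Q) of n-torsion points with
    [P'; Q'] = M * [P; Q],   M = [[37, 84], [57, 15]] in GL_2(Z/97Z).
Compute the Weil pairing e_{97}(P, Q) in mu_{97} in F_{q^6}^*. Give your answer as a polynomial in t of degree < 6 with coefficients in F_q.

Under M = [[37,84],[57,15]] in GL_2(Z/97), e_{97}(P',Q') = e_{97}(P,Q)^(37*15-84*57 mod 97).
Inverting 35 mod 97: 61. Thus e_{97}(P,Q) = e(P',Q')^{61}.
Miller loop for e_{97} over F_{195801805224169^6}: bits of 97 = 1100001; 6 double steps + 2 add steps, l/v at each.
The quotient is 22227295784260 + 55253351140073*t + 77731613858821*t^2 + 99323000501016*t^3 + 122626185729730*t^4 + 30581349889783*t^5.
Hence e(P,Q) = 59515109296031 + 72284294507790*t + 82243632702629*t^2 + 173048646940183*t^3 + 102473622703899*t^4 + 25297169585307*t^5 in F_{195801805224169^6}^*.

59515109296031 + 72284294507790*t + 82243632702629*t^2 + 173048646940183*t^3 + 102473622703899*t^4 + 25297169585307*t^5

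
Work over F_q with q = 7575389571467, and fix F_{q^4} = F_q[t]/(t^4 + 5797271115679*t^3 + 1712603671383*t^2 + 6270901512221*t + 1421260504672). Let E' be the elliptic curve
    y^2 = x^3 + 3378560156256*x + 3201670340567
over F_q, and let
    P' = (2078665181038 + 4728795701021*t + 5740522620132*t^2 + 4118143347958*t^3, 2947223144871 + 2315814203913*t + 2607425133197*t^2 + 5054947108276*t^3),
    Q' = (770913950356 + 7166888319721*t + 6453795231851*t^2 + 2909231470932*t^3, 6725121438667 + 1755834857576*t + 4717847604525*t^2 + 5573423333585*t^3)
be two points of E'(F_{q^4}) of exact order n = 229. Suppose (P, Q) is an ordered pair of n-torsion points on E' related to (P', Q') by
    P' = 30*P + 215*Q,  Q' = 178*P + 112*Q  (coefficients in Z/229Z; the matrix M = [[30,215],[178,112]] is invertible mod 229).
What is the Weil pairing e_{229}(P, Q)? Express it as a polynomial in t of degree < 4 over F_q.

Under M = [[30,215],[178,112]] in GL_2(Z/229), e_{229}(P',Q') = e_{229}(P,Q)^(30*112-215*178 mod 229).
So e_{229}(P,Q) = e_{229}(P',Q')^{110}, since 127*110 = 1 mod 229.
Build f_{229,P'} and f_{229,Q'} via the 8-bit ladder of 229=11100101_2; evaluate at shifted divisors; quotient in F_{7575389571467^4}.
Result: e(P',Q') = 3747654924643 + 6212645395050*t + 7006381221600*t^2 + 1688053340503*t^3.
e_{229}(P,Q) = (3747654924643 + 6212645395050*t + 7006381221600*t^2 + 1688053340503*t^3)^{110} = 5703336561044 + 5656805565633*t + 2860050922097*t^2 + 2223771402233*t^3.

5703336561044 + 5656805565633*t + 2860050922097*t^2 + 2223771402233*t^3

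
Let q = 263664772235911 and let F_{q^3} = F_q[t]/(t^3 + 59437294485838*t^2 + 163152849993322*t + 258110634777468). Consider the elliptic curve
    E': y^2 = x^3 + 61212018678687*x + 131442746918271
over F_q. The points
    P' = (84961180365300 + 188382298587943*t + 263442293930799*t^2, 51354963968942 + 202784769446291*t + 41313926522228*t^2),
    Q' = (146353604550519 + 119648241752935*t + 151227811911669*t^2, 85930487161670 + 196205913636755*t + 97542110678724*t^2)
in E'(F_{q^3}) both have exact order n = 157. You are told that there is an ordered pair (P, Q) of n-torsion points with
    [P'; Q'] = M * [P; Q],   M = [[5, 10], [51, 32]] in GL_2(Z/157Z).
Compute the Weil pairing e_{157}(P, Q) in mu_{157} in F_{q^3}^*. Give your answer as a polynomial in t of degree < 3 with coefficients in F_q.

e_{157}(aP+bQ,cP+dQ) = e_{157}(P,Q)^(ad-bc); with (a,b,c,d)=(5,10,51,32) this gives the det-157 law.
5*32 - 10*51 = -350; reduced mod 157: det = 121, inverse 109.
Double-and-add over 10011101: 8-1 doublings, 5-1 additions; each step l_{T,T}/v_{2T} or l_{T,P'}/v at Q'+S for random S.
f_P(D_Q)/f_Q(D_P) = 243359814987632 + 133300482526574*t + 247698844908320*t^2.
(243359814987632 + 133300482526574*t + 247698844908320*t^2)^{109} mod (263664772235911,f) = 157469902804857 + 54740638134540*t + 71205150641838*t^2.

157469902804857 + 54740638134540*t + 71205150641838*t^2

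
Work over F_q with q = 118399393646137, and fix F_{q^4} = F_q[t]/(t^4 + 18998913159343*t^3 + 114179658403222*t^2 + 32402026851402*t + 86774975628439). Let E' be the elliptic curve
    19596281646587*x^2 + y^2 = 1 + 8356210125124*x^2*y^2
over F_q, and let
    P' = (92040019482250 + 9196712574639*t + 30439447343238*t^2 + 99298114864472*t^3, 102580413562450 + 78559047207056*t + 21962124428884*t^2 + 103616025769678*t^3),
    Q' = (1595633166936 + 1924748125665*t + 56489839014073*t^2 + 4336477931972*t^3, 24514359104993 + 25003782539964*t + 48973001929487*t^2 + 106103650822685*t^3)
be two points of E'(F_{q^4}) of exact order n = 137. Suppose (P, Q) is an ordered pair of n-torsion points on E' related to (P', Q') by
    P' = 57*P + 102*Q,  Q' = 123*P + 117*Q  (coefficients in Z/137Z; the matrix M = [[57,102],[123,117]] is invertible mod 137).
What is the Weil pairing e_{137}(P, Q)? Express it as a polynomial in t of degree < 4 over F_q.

Alternating bilinearity on E[137] (values in mu_{137} in F_{118399393646137^4}) gives e(P',Q') = e(P,Q)^det(M).
57*117 - 102*123 = -5877; reduced mod 137: det = 14, inverse 49.
Edwards a_E,d_E -> Montgomery A=30464412726253,B=45224109355894 -> Weierstrass 28486605488902,91552217133238 via alpha=63858445451687,beta=32409866291900.
Double-and-add over 10001001: 8-1 doublings, 3-1 additions; each step l_{T,T}/v_{2T} or l_{T,P'}/v at Q'+S for random S.
Result: e(P',Q') = 27713162533330 + 68648018093558*t + 65509376420222*t^2 + 19330213214715*t^3.
Raise to 49: e(P,Q) = 33844047208841 + 76983989534742*t + 15680126926279*t^2 + 13341943105978*t^3 in mu_{137}.

33844047208841 + 76983989534742*t + 15680126926279*t^2 + 13341943105978*t^3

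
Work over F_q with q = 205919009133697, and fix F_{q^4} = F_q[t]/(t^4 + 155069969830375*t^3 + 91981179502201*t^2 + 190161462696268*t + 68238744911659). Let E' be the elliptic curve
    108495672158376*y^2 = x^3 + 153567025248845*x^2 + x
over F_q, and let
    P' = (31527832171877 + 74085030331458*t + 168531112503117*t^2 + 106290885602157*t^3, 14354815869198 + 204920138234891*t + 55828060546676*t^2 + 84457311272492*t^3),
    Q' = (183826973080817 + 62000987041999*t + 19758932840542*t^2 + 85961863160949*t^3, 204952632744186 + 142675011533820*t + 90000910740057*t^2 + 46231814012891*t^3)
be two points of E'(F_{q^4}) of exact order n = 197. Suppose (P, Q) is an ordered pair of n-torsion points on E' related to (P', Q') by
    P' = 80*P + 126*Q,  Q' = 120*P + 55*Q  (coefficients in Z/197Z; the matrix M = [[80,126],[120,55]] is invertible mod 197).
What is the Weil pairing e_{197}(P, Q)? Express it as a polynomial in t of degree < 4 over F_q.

56200648373936 + 195201594110411*t + 11411858700355*t^2 + 98264277295216*t^3

Under M = [[80,126],[120,55]] in GL_2(Z/197), e_{197}(P',Q') = e_{197}(P,Q)^(80*55-126*120 mod 197).
det(M) mod 197 = 115; its inverse in (Z/197)^* is 12 (check: 115*12 mod 197 = 1).
(x,y)|->(78685737979793x+29329666053731,78685737979793y) sends E' to y^2=x^3+143151882781311*x+147733723153210.
8-bit Miller (11000101) on E'/F_{205919009133697} with a'=143151882781311, b'=147733723153210: accumulate tangent/chord ratios at Q'+S and P'+S'.
Miller gives e_{197}(P',Q') = 132085145806168 + 145738325670428*t + 2175461079997*t^2 + 123166472624999*t^3 in F_{205919009133697^4}.
Thus e_{197}(P,Q) = 56200648373936 + 195201594110411*t + 11411858700355*t^2 + 98264277295216*t^3.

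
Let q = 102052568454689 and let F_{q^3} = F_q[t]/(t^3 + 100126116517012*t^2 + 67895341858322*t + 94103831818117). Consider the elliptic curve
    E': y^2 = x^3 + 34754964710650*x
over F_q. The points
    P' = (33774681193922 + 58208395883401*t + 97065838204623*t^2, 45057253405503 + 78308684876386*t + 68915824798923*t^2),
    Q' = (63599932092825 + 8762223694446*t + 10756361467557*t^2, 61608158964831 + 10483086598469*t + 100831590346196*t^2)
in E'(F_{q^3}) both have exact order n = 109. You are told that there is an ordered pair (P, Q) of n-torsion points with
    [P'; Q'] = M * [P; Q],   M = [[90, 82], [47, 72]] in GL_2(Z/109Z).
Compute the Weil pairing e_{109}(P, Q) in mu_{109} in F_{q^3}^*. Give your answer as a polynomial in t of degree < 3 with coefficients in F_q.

38946592032315 + 70776955463730*t + 72795215180376*t^2

The 109-Weil pairing on E[109] over F_{102052568454689} is alternating-bilinear: e_{109}(P',Q') = e_{109}(P,Q)^det(M).
Hence e(P,Q) = e(P',Q')^{11} where 11 = 10^{-1} mod 109.
n = 109 = (1101101)_2 (7 bits, wt 5); accumulate f_{109,P'}(Q'+S)/f_{109,P'}(S) along the 6-step ladder.
Result: e(P',Q') = 57352272894093 + 42845260446635*t + 60036178021714*t^2.
e_{109}(P,Q) = (57352272894093 + 42845260446635*t + 60036178021714*t^2)^{11} = 38946592032315 + 70776955463730*t + 72795215180376*t^2.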